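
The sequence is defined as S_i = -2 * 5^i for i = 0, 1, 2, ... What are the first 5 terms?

This is a geometric sequence.
i=0: S_0 = -2 * 5^0 = -2
i=1: S_1 = -2 * 5^1 = -10
i=2: S_2 = -2 * 5^2 = -50
i=3: S_3 = -2 * 5^3 = -250
i=4: S_4 = -2 * 5^4 = -1250
The first 5 terms are: [-2, -10, -50, -250, -1250]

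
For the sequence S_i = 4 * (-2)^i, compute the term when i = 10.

S_10 = 4 * (-2)^10 = 4 * 1024 = 4096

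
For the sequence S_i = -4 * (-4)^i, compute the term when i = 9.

S_9 = -4 * (-4)^9 = -4 * -262144 = 1048576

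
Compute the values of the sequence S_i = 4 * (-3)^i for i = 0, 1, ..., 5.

This is a geometric sequence.
i=0: S_0 = 4 * (-3)^0 = 4
i=1: S_1 = 4 * (-3)^1 = -12
i=2: S_2 = 4 * (-3)^2 = 36
i=3: S_3 = 4 * (-3)^3 = -108
i=4: S_4 = 4 * (-3)^4 = 324
i=5: S_5 = 4 * (-3)^5 = -972
The first 6 terms are: [4, -12, 36, -108, 324, -972]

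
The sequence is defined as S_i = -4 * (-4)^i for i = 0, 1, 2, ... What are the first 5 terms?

This is a geometric sequence.
i=0: S_0 = -4 * (-4)^0 = -4
i=1: S_1 = -4 * (-4)^1 = 16
i=2: S_2 = -4 * (-4)^2 = -64
i=3: S_3 = -4 * (-4)^3 = 256
i=4: S_4 = -4 * (-4)^4 = -1024
The first 5 terms are: [-4, 16, -64, 256, -1024]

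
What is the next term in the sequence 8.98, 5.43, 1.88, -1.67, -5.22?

Differences: 5.43 - 8.98 = -3.55
This is an arithmetic sequence with common difference d = -3.55.
Next term = -5.22 + -3.55 = -8.77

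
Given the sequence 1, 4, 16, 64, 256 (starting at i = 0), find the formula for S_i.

Check ratios: 4 / 1 = 4.0
Common ratio r = 4.
First term a = 1.
Formula: S_i = 1 * 4^i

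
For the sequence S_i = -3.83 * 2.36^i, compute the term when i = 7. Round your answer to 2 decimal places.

S_7 = -3.83 * 2.36^7 ≈ -3.83 * 407.7407 ≈ -1561.65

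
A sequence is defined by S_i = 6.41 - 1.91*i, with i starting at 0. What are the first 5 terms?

This is an arithmetic sequence.
i=0: S_0 = 6.41 + -1.91*0 = 6.41
i=1: S_1 = 6.41 + -1.91*1 = 4.5
i=2: S_2 = 6.41 + -1.91*2 = 2.59
i=3: S_3 = 6.41 + -1.91*3 = 0.68
i=4: S_4 = 6.41 + -1.91*4 = -1.23
The first 5 terms are: [6.41, 4.5, 2.59, 0.68, -1.23]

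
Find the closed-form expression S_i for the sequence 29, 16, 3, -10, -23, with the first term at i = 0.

Check differences: 16 - 29 = -13
3 - 16 = -13
Common difference d = -13.
First term a = 29.
Formula: S_i = 29 - 13*i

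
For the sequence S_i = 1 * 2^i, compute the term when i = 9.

S_9 = 1 * 2^9 = 1 * 512 = 512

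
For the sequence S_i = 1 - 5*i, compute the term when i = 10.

S_10 = 1 + -5*10 = 1 + -50 = -49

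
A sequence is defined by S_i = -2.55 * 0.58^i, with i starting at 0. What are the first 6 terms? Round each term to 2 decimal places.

This is a geometric sequence.
i=0: S_0 = -2.55 * 0.58^0 = -2.55
i=1: S_1 = -2.55 * 0.58^1 ≈ -1.48
i=2: S_2 = -2.55 * 0.58^2 ≈ -0.86
i=3: S_3 = -2.55 * 0.58^3 ≈ -0.5
i=4: S_4 = -2.55 * 0.58^4 ≈ -0.29
i=5: S_5 = -2.55 * 0.58^5 ≈ -0.17
The first 6 terms are: [-2.55, -1.48, -0.86, -0.5, -0.29, -0.17]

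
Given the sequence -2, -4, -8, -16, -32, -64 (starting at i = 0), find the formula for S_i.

Check ratios: -4 / -2 = 2.0
Common ratio r = 2.
First term a = -2.
Formula: S_i = -2 * 2^i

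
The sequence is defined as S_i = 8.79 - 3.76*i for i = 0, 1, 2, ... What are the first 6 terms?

This is an arithmetic sequence.
i=0: S_0 = 8.79 + -3.76*0 = 8.79
i=1: S_1 = 8.79 + -3.76*1 = 5.03
i=2: S_2 = 8.79 + -3.76*2 = 1.27
i=3: S_3 = 8.79 + -3.76*3 = -2.49
i=4: S_4 = 8.79 + -3.76*4 = -6.25
i=5: S_5 = 8.79 + -3.76*5 = -10.01
The first 6 terms are: [8.79, 5.03, 1.27, -2.49, -6.25, -10.01]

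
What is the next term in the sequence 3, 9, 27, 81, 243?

Ratios: 9 / 3 = 3.0
This is a geometric sequence with common ratio r = 3.
Next term = 243 * 3 = 729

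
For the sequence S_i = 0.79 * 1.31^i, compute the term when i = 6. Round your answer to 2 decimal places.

S_6 = 0.79 * 1.31^6 ≈ 0.79 * 5.0539 ≈ 3.99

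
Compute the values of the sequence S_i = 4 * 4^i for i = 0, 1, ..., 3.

This is a geometric sequence.
i=0: S_0 = 4 * 4^0 = 4
i=1: S_1 = 4 * 4^1 = 16
i=2: S_2 = 4 * 4^2 = 64
i=3: S_3 = 4 * 4^3 = 256
The first 4 terms are: [4, 16, 64, 256]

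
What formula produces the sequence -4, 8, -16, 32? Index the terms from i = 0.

Check ratios: 8 / -4 = -2.0
Common ratio r = -2.
First term a = -4.
Formula: S_i = -4 * (-2)^i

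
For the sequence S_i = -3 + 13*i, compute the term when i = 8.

S_8 = -3 + 13*8 = -3 + 104 = 101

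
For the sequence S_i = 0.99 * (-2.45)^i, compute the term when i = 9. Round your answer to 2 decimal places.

S_9 = 0.99 * (-2.45)^9 ≈ 0.99 * -3180.4953 ≈ -3148.69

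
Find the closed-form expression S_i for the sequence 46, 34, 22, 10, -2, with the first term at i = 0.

Check differences: 34 - 46 = -12
22 - 34 = -12
Common difference d = -12.
First term a = 46.
Formula: S_i = 46 - 12*i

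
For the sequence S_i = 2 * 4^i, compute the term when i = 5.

S_5 = 2 * 4^5 = 2 * 1024 = 2048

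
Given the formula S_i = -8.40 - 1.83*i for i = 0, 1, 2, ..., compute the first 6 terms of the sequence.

This is an arithmetic sequence.
i=0: S_0 = -8.4 + -1.83*0 = -8.4
i=1: S_1 = -8.4 + -1.83*1 = -10.23
i=2: S_2 = -8.4 + -1.83*2 = -12.06
i=3: S_3 = -8.4 + -1.83*3 = -13.89
i=4: S_4 = -8.4 + -1.83*4 = -15.72
i=5: S_5 = -8.4 + -1.83*5 = -17.55
The first 6 terms are: [-8.4, -10.23, -12.06, -13.89, -15.72, -17.55]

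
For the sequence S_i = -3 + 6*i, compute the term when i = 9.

S_9 = -3 + 6*9 = -3 + 54 = 51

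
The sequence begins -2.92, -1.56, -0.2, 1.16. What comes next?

Differences: -1.56 - -2.92 = 1.36
This is an arithmetic sequence with common difference d = 1.36.
Next term = 1.16 + 1.36 = 2.52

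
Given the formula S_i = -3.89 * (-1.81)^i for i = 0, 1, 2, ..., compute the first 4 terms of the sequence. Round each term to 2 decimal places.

This is a geometric sequence.
i=0: S_0 = -3.89 * (-1.81)^0 = -3.89
i=1: S_1 = -3.89 * (-1.81)^1 ≈ 7.04
i=2: S_2 = -3.89 * (-1.81)^2 ≈ -12.74
i=3: S_3 = -3.89 * (-1.81)^3 ≈ 23.07
The first 4 terms are: [-3.89, 7.04, -12.74, 23.07]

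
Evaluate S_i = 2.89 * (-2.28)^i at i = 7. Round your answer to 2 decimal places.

S_7 = 2.89 * (-2.28)^7 ≈ 2.89 * -320.2904 ≈ -925.64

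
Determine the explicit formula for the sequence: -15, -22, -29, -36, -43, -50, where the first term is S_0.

Check differences: -22 - -15 = -7
-29 - -22 = -7
Common difference d = -7.
First term a = -15.
Formula: S_i = -15 - 7*i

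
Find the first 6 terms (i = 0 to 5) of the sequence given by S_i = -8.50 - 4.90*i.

This is an arithmetic sequence.
i=0: S_0 = -8.5 + -4.9*0 = -8.5
i=1: S_1 = -8.5 + -4.9*1 = -13.4
i=2: S_2 = -8.5 + -4.9*2 = -18.3
i=3: S_3 = -8.5 + -4.9*3 = -23.2
i=4: S_4 = -8.5 + -4.9*4 = -28.1
i=5: S_5 = -8.5 + -4.9*5 = -33.0
The first 6 terms are: [-8.5, -13.4, -18.3, -23.2, -28.1, -33.0]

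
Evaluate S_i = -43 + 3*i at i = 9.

S_9 = -43 + 3*9 = -43 + 27 = -16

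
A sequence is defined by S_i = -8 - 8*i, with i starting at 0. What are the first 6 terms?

This is an arithmetic sequence.
i=0: S_0 = -8 + -8*0 = -8
i=1: S_1 = -8 + -8*1 = -16
i=2: S_2 = -8 + -8*2 = -24
i=3: S_3 = -8 + -8*3 = -32
i=4: S_4 = -8 + -8*4 = -40
i=5: S_5 = -8 + -8*5 = -48
The first 6 terms are: [-8, -16, -24, -32, -40, -48]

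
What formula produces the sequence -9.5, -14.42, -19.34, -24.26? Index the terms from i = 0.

Check differences: -14.42 - -9.5 = -4.92
-19.34 - -14.42 = -4.92
Common difference d = -4.92.
First term a = -9.5.
Formula: S_i = -9.50 - 4.92*i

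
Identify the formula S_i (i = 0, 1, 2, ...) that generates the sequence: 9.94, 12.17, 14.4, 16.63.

Check differences: 12.17 - 9.94 = 2.23
14.4 - 12.17 = 2.23
Common difference d = 2.23.
First term a = 9.94.
Formula: S_i = 9.94 + 2.23*i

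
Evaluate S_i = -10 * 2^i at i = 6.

S_6 = -10 * 2^6 = -10 * 64 = -640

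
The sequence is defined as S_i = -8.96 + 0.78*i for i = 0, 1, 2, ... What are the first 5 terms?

This is an arithmetic sequence.
i=0: S_0 = -8.96 + 0.78*0 = -8.96
i=1: S_1 = -8.96 + 0.78*1 = -8.18
i=2: S_2 = -8.96 + 0.78*2 = -7.4
i=3: S_3 = -8.96 + 0.78*3 = -6.62
i=4: S_4 = -8.96 + 0.78*4 = -5.84
The first 5 terms are: [-8.96, -8.18, -7.4, -6.62, -5.84]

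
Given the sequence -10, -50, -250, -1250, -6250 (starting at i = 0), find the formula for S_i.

Check ratios: -50 / -10 = 5.0
Common ratio r = 5.
First term a = -10.
Formula: S_i = -10 * 5^i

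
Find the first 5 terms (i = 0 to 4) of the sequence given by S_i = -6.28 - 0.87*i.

This is an arithmetic sequence.
i=0: S_0 = -6.28 + -0.87*0 = -6.28
i=1: S_1 = -6.28 + -0.87*1 = -7.15
i=2: S_2 = -6.28 + -0.87*2 = -8.02
i=3: S_3 = -6.28 + -0.87*3 = -8.89
i=4: S_4 = -6.28 + -0.87*4 = -9.76
The first 5 terms are: [-6.28, -7.15, -8.02, -8.89, -9.76]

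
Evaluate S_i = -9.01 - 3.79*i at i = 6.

S_6 = -9.01 + -3.79*6 = -9.01 + -22.74 = -31.75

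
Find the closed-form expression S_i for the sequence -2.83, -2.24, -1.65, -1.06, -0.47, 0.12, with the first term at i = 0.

Check differences: -2.24 - -2.83 = 0.59
-1.65 - -2.24 = 0.59
Common difference d = 0.59.
First term a = -2.83.
Formula: S_i = -2.83 + 0.59*i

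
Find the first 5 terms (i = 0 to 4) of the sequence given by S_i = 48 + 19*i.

This is an arithmetic sequence.
i=0: S_0 = 48 + 19*0 = 48
i=1: S_1 = 48 + 19*1 = 67
i=2: S_2 = 48 + 19*2 = 86
i=3: S_3 = 48 + 19*3 = 105
i=4: S_4 = 48 + 19*4 = 124
The first 5 terms are: [48, 67, 86, 105, 124]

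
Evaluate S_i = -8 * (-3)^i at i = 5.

S_5 = -8 * (-3)^5 = -8 * -243 = 1944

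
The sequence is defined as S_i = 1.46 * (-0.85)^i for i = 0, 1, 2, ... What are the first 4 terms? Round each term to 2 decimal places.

This is a geometric sequence.
i=0: S_0 = 1.46 * (-0.85)^0 = 1.46
i=1: S_1 = 1.46 * (-0.85)^1 ≈ -1.24
i=2: S_2 = 1.46 * (-0.85)^2 ≈ 1.05
i=3: S_3 = 1.46 * (-0.85)^3 ≈ -0.9
The first 4 terms are: [1.46, -1.24, 1.05, -0.9]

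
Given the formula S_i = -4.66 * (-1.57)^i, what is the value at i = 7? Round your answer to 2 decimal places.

S_7 = -4.66 * (-1.57)^7 ≈ -4.66 * -23.5124 ≈ 109.57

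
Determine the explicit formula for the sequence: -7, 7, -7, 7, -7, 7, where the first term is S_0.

Check ratios: 7 / -7 = -1.0
Common ratio r = -1.
First term a = -7.
Formula: S_i = -7 * (-1)^i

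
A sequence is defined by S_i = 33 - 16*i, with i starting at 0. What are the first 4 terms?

This is an arithmetic sequence.
i=0: S_0 = 33 + -16*0 = 33
i=1: S_1 = 33 + -16*1 = 17
i=2: S_2 = 33 + -16*2 = 1
i=3: S_3 = 33 + -16*3 = -15
The first 4 terms are: [33, 17, 1, -15]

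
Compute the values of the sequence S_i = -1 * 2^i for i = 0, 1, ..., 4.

This is a geometric sequence.
i=0: S_0 = -1 * 2^0 = -1
i=1: S_1 = -1 * 2^1 = -2
i=2: S_2 = -1 * 2^2 = -4
i=3: S_3 = -1 * 2^3 = -8
i=4: S_4 = -1 * 2^4 = -16
The first 5 terms are: [-1, -2, -4, -8, -16]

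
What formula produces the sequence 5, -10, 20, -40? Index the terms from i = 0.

Check ratios: -10 / 5 = -2.0
Common ratio r = -2.
First term a = 5.
Formula: S_i = 5 * (-2)^i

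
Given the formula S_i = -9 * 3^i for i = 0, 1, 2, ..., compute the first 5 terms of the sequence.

This is a geometric sequence.
i=0: S_0 = -9 * 3^0 = -9
i=1: S_1 = -9 * 3^1 = -27
i=2: S_2 = -9 * 3^2 = -81
i=3: S_3 = -9 * 3^3 = -243
i=4: S_4 = -9 * 3^4 = -729
The first 5 terms are: [-9, -27, -81, -243, -729]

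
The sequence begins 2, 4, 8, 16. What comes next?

Ratios: 4 / 2 = 2.0
This is a geometric sequence with common ratio r = 2.
Next term = 16 * 2 = 32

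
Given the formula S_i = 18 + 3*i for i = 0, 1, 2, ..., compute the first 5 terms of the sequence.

This is an arithmetic sequence.
i=0: S_0 = 18 + 3*0 = 18
i=1: S_1 = 18 + 3*1 = 21
i=2: S_2 = 18 + 3*2 = 24
i=3: S_3 = 18 + 3*3 = 27
i=4: S_4 = 18 + 3*4 = 30
The first 5 terms are: [18, 21, 24, 27, 30]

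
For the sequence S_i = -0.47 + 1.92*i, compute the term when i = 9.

S_9 = -0.47 + 1.92*9 = -0.47 + 17.28 = 16.81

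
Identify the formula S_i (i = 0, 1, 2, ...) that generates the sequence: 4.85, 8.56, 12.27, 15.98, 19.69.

Check differences: 8.56 - 4.85 = 3.71
12.27 - 8.56 = 3.71
Common difference d = 3.71.
First term a = 4.85.
Formula: S_i = 4.85 + 3.71*i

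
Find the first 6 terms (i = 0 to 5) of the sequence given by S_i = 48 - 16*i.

This is an arithmetic sequence.
i=0: S_0 = 48 + -16*0 = 48
i=1: S_1 = 48 + -16*1 = 32
i=2: S_2 = 48 + -16*2 = 16
i=3: S_3 = 48 + -16*3 = 0
i=4: S_4 = 48 + -16*4 = -16
i=5: S_5 = 48 + -16*5 = -32
The first 6 terms are: [48, 32, 16, 0, -16, -32]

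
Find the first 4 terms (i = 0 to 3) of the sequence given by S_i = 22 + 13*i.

This is an arithmetic sequence.
i=0: S_0 = 22 + 13*0 = 22
i=1: S_1 = 22 + 13*1 = 35
i=2: S_2 = 22 + 13*2 = 48
i=3: S_3 = 22 + 13*3 = 61
The first 4 terms are: [22, 35, 48, 61]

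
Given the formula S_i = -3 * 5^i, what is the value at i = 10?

S_10 = -3 * 5^10 = -3 * 9765625 = -29296875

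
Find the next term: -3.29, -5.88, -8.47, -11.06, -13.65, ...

Differences: -5.88 - -3.29 = -2.59
This is an arithmetic sequence with common difference d = -2.59.
Next term = -13.65 + -2.59 = -16.24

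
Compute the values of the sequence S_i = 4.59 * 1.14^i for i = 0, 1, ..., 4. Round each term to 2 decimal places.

This is a geometric sequence.
i=0: S_0 = 4.59 * 1.14^0 = 4.59
i=1: S_1 = 4.59 * 1.14^1 ≈ 5.23
i=2: S_2 = 4.59 * 1.14^2 ≈ 5.97
i=3: S_3 = 4.59 * 1.14^3 ≈ 6.8
i=4: S_4 = 4.59 * 1.14^4 ≈ 7.75
The first 5 terms are: [4.59, 5.23, 5.97, 6.8, 7.75]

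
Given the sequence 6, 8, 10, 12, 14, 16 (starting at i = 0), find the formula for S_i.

Check differences: 8 - 6 = 2
10 - 8 = 2
Common difference d = 2.
First term a = 6.
Formula: S_i = 6 + 2*i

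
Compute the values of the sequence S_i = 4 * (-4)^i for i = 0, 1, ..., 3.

This is a geometric sequence.
i=0: S_0 = 4 * (-4)^0 = 4
i=1: S_1 = 4 * (-4)^1 = -16
i=2: S_2 = 4 * (-4)^2 = 64
i=3: S_3 = 4 * (-4)^3 = -256
The first 4 terms are: [4, -16, 64, -256]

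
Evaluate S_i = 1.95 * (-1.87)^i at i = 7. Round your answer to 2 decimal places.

S_7 = 1.95 * (-1.87)^7 ≈ 1.95 * -79.9634 ≈ -155.93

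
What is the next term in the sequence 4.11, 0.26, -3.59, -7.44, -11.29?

Differences: 0.26 - 4.11 = -3.85
This is an arithmetic sequence with common difference d = -3.85.
Next term = -11.29 + -3.85 = -15.14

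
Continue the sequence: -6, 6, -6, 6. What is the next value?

Ratios: 6 / -6 = -1.0
This is a geometric sequence with common ratio r = -1.
Next term = 6 * -1 = -6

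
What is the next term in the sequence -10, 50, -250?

Ratios: 50 / -10 = -5.0
This is a geometric sequence with common ratio r = -5.
Next term = -250 * -5 = 1250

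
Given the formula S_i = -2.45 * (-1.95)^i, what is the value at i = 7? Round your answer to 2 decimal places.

S_7 = -2.45 * (-1.95)^7 ≈ -2.45 * -107.2117 ≈ 262.67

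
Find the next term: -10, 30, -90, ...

Ratios: 30 / -10 = -3.0
This is a geometric sequence with common ratio r = -3.
Next term = -90 * -3 = 270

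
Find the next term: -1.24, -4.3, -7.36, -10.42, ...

Differences: -4.3 - -1.24 = -3.06
This is an arithmetic sequence with common difference d = -3.06.
Next term = -10.42 + -3.06 = -13.48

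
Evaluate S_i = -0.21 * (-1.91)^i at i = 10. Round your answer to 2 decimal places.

S_10 = -0.21 * (-1.91)^10 ≈ -0.21 * 646.1505 ≈ -135.69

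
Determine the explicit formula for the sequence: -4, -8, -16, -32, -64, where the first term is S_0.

Check ratios: -8 / -4 = 2.0
Common ratio r = 2.
First term a = -4.
Formula: S_i = -4 * 2^i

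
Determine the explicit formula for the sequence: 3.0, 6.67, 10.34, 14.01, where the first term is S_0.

Check differences: 6.67 - 3.0 = 3.67
10.34 - 6.67 = 3.67
Common difference d = 3.67.
First term a = 3.0.
Formula: S_i = 3.00 + 3.67*i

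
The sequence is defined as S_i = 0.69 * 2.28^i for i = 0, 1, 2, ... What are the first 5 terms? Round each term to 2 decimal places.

This is a geometric sequence.
i=0: S_0 = 0.69 * 2.28^0 = 0.69
i=1: S_1 = 0.69 * 2.28^1 ≈ 1.57
i=2: S_2 = 0.69 * 2.28^2 ≈ 3.59
i=3: S_3 = 0.69 * 2.28^3 ≈ 8.18
i=4: S_4 = 0.69 * 2.28^4 ≈ 18.65
The first 5 terms are: [0.69, 1.57, 3.59, 8.18, 18.65]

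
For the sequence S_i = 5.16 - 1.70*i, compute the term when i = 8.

S_8 = 5.16 + -1.7*8 = 5.16 + -13.6 = -8.44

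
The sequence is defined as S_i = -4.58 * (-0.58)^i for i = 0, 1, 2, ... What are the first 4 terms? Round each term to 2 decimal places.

This is a geometric sequence.
i=0: S_0 = -4.58 * (-0.58)^0 = -4.58
i=1: S_1 = -4.58 * (-0.58)^1 ≈ 2.66
i=2: S_2 = -4.58 * (-0.58)^2 ≈ -1.54
i=3: S_3 = -4.58 * (-0.58)^3 ≈ 0.89
The first 4 terms are: [-4.58, 2.66, -1.54, 0.89]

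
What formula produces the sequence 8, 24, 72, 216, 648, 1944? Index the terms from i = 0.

Check ratios: 24 / 8 = 3.0
Common ratio r = 3.
First term a = 8.
Formula: S_i = 8 * 3^i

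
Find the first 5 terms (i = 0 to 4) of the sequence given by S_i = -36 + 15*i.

This is an arithmetic sequence.
i=0: S_0 = -36 + 15*0 = -36
i=1: S_1 = -36 + 15*1 = -21
i=2: S_2 = -36 + 15*2 = -6
i=3: S_3 = -36 + 15*3 = 9
i=4: S_4 = -36 + 15*4 = 24
The first 5 terms are: [-36, -21, -6, 9, 24]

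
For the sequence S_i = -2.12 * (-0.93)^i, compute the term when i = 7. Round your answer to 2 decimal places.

S_7 = -2.12 * (-0.93)^7 ≈ -2.12 * -0.6017 ≈ 1.28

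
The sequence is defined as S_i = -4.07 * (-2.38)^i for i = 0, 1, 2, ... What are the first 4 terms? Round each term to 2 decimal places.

This is a geometric sequence.
i=0: S_0 = -4.07 * (-2.38)^0 = -4.07
i=1: S_1 = -4.07 * (-2.38)^1 ≈ 9.69
i=2: S_2 = -4.07 * (-2.38)^2 ≈ -23.05
i=3: S_3 = -4.07 * (-2.38)^3 ≈ 54.87
The first 4 terms are: [-4.07, 9.69, -23.05, 54.87]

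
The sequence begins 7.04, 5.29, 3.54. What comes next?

Differences: 5.29 - 7.04 = -1.75
This is an arithmetic sequence with common difference d = -1.75.
Next term = 3.54 + -1.75 = 1.79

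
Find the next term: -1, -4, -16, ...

Ratios: -4 / -1 = 4.0
This is a geometric sequence with common ratio r = 4.
Next term = -16 * 4 = -64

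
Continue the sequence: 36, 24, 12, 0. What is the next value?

Differences: 24 - 36 = -12
This is an arithmetic sequence with common difference d = -12.
Next term = 0 + -12 = -12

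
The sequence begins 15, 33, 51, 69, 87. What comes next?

Differences: 33 - 15 = 18
This is an arithmetic sequence with common difference d = 18.
Next term = 87 + 18 = 105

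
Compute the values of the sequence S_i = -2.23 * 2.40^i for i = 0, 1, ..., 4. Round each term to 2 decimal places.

This is a geometric sequence.
i=0: S_0 = -2.23 * 2.4^0 = -2.23
i=1: S_1 = -2.23 * 2.4^1 ≈ -5.35
i=2: S_2 = -2.23 * 2.4^2 ≈ -12.84
i=3: S_3 = -2.23 * 2.4^3 ≈ -30.83
i=4: S_4 = -2.23 * 2.4^4 ≈ -73.99
The first 5 terms are: [-2.23, -5.35, -12.84, -30.83, -73.99]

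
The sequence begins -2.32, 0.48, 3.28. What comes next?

Differences: 0.48 - -2.32 = 2.8
This is an arithmetic sequence with common difference d = 2.8.
Next term = 3.28 + 2.8 = 6.08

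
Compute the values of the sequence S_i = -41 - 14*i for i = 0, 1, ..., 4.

This is an arithmetic sequence.
i=0: S_0 = -41 + -14*0 = -41
i=1: S_1 = -41 + -14*1 = -55
i=2: S_2 = -41 + -14*2 = -69
i=3: S_3 = -41 + -14*3 = -83
i=4: S_4 = -41 + -14*4 = -97
The first 5 terms are: [-41, -55, -69, -83, -97]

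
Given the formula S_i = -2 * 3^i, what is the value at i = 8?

S_8 = -2 * 3^8 = -2 * 6561 = -13122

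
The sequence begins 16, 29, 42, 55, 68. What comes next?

Differences: 29 - 16 = 13
This is an arithmetic sequence with common difference d = 13.
Next term = 68 + 13 = 81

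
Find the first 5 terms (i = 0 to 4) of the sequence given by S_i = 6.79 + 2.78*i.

This is an arithmetic sequence.
i=0: S_0 = 6.79 + 2.78*0 = 6.79
i=1: S_1 = 6.79 + 2.78*1 = 9.57
i=2: S_2 = 6.79 + 2.78*2 = 12.35
i=3: S_3 = 6.79 + 2.78*3 = 15.13
i=4: S_4 = 6.79 + 2.78*4 = 17.91
The first 5 terms are: [6.79, 9.57, 12.35, 15.13, 17.91]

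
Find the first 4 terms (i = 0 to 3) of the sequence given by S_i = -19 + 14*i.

This is an arithmetic sequence.
i=0: S_0 = -19 + 14*0 = -19
i=1: S_1 = -19 + 14*1 = -5
i=2: S_2 = -19 + 14*2 = 9
i=3: S_3 = -19 + 14*3 = 23
The first 4 terms are: [-19, -5, 9, 23]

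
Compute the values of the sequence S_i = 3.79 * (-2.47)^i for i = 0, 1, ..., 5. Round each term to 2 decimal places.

This is a geometric sequence.
i=0: S_0 = 3.79 * (-2.47)^0 = 3.79
i=1: S_1 = 3.79 * (-2.47)^1 ≈ -9.36
i=2: S_2 = 3.79 * (-2.47)^2 ≈ 23.12
i=3: S_3 = 3.79 * (-2.47)^3 ≈ -57.11
i=4: S_4 = 3.79 * (-2.47)^4 ≈ 141.07
i=5: S_5 = 3.79 * (-2.47)^5 ≈ -348.44
The first 6 terms are: [3.79, -9.36, 23.12, -57.11, 141.07, -348.44]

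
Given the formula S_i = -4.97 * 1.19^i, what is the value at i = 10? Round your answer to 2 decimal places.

S_10 = -4.97 * 1.19^10 ≈ -4.97 * 5.6947 ≈ -28.3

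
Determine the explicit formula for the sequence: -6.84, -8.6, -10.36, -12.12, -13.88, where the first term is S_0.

Check differences: -8.6 - -6.84 = -1.76
-10.36 - -8.6 = -1.76
Common difference d = -1.76.
First term a = -6.84.
Formula: S_i = -6.84 - 1.76*i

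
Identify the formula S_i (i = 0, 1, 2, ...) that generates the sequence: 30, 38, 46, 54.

Check differences: 38 - 30 = 8
46 - 38 = 8
Common difference d = 8.
First term a = 30.
Formula: S_i = 30 + 8*i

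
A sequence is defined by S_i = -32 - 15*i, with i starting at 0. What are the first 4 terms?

This is an arithmetic sequence.
i=0: S_0 = -32 + -15*0 = -32
i=1: S_1 = -32 + -15*1 = -47
i=2: S_2 = -32 + -15*2 = -62
i=3: S_3 = -32 + -15*3 = -77
The first 4 terms are: [-32, -47, -62, -77]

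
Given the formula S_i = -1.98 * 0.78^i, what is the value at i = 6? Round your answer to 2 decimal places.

S_6 = -1.98 * 0.78^6 ≈ -1.98 * 0.2252 ≈ -0.45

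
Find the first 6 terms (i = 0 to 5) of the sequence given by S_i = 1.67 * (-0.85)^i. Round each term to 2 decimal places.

This is a geometric sequence.
i=0: S_0 = 1.67 * (-0.85)^0 = 1.67
i=1: S_1 = 1.67 * (-0.85)^1 ≈ -1.42
i=2: S_2 = 1.67 * (-0.85)^2 ≈ 1.21
i=3: S_3 = 1.67 * (-0.85)^3 ≈ -1.03
i=4: S_4 = 1.67 * (-0.85)^4 ≈ 0.87
i=5: S_5 = 1.67 * (-0.85)^5 ≈ -0.74
The first 6 terms are: [1.67, -1.42, 1.21, -1.03, 0.87, -0.74]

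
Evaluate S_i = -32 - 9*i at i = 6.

S_6 = -32 + -9*6 = -32 + -54 = -86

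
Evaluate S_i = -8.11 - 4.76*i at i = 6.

S_6 = -8.11 + -4.76*6 = -8.11 + -28.56 = -36.67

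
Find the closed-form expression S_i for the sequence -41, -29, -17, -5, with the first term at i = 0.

Check differences: -29 - -41 = 12
-17 - -29 = 12
Common difference d = 12.
First term a = -41.
Formula: S_i = -41 + 12*i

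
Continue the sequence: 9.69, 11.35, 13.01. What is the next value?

Differences: 11.35 - 9.69 = 1.66
This is an arithmetic sequence with common difference d = 1.66.
Next term = 13.01 + 1.66 = 14.67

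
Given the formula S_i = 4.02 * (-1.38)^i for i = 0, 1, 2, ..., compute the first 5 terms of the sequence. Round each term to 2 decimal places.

This is a geometric sequence.
i=0: S_0 = 4.02 * (-1.38)^0 = 4.02
i=1: S_1 = 4.02 * (-1.38)^1 ≈ -5.55
i=2: S_2 = 4.02 * (-1.38)^2 ≈ 7.66
i=3: S_3 = 4.02 * (-1.38)^3 ≈ -10.56
i=4: S_4 = 4.02 * (-1.38)^4 ≈ 14.58
The first 5 terms are: [4.02, -5.55, 7.66, -10.56, 14.58]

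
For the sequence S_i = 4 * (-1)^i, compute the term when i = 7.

S_7 = 4 * (-1)^7 = 4 * -1 = -4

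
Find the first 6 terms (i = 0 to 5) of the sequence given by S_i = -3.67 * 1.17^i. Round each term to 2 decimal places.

This is a geometric sequence.
i=0: S_0 = -3.67 * 1.17^0 = -3.67
i=1: S_1 = -3.67 * 1.17^1 ≈ -4.29
i=2: S_2 = -3.67 * 1.17^2 ≈ -5.02
i=3: S_3 = -3.67 * 1.17^3 ≈ -5.88
i=4: S_4 = -3.67 * 1.17^4 ≈ -6.88
i=5: S_5 = -3.67 * 1.17^5 ≈ -8.05
The first 6 terms are: [-3.67, -4.29, -5.02, -5.88, -6.88, -8.05]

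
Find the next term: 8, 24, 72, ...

Ratios: 24 / 8 = 3.0
This is a geometric sequence with common ratio r = 3.
Next term = 72 * 3 = 216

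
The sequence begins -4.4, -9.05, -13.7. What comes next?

Differences: -9.05 - -4.4 = -4.65
This is an arithmetic sequence with common difference d = -4.65.
Next term = -13.7 + -4.65 = -18.35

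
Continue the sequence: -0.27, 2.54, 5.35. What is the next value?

Differences: 2.54 - -0.27 = 2.81
This is an arithmetic sequence with common difference d = 2.81.
Next term = 5.35 + 2.81 = 8.16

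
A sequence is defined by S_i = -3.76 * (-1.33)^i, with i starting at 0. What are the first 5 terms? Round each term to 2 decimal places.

This is a geometric sequence.
i=0: S_0 = -3.76 * (-1.33)^0 = -3.76
i=1: S_1 = -3.76 * (-1.33)^1 ≈ 5.0
i=2: S_2 = -3.76 * (-1.33)^2 ≈ -6.65
i=3: S_3 = -3.76 * (-1.33)^3 ≈ 8.85
i=4: S_4 = -3.76 * (-1.33)^4 ≈ -11.77
The first 5 terms are: [-3.76, 5.0, -6.65, 8.85, -11.77]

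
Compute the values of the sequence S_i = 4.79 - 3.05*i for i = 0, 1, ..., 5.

This is an arithmetic sequence.
i=0: S_0 = 4.79 + -3.05*0 = 4.79
i=1: S_1 = 4.79 + -3.05*1 = 1.74
i=2: S_2 = 4.79 + -3.05*2 = -1.31
i=3: S_3 = 4.79 + -3.05*3 = -4.36
i=4: S_4 = 4.79 + -3.05*4 = -7.41
i=5: S_5 = 4.79 + -3.05*5 = -10.46
The first 6 terms are: [4.79, 1.74, -1.31, -4.36, -7.41, -10.46]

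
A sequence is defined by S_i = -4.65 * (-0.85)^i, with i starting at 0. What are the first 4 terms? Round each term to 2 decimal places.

This is a geometric sequence.
i=0: S_0 = -4.65 * (-0.85)^0 = -4.65
i=1: S_1 = -4.65 * (-0.85)^1 ≈ 3.95
i=2: S_2 = -4.65 * (-0.85)^2 ≈ -3.36
i=3: S_3 = -4.65 * (-0.85)^3 ≈ 2.86
The first 4 terms are: [-4.65, 3.95, -3.36, 2.86]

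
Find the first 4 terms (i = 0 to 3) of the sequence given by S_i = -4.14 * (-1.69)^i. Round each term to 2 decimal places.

This is a geometric sequence.
i=0: S_0 = -4.14 * (-1.69)^0 = -4.14
i=1: S_1 = -4.14 * (-1.69)^1 ≈ 7.0
i=2: S_2 = -4.14 * (-1.69)^2 ≈ -11.82
i=3: S_3 = -4.14 * (-1.69)^3 ≈ 19.98
The first 4 terms are: [-4.14, 7.0, -11.82, 19.98]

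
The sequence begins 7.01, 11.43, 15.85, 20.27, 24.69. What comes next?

Differences: 11.43 - 7.01 = 4.42
This is an arithmetic sequence with common difference d = 4.42.
Next term = 24.69 + 4.42 = 29.11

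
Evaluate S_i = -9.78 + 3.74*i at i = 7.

S_7 = -9.78 + 3.74*7 = -9.78 + 26.18 = 16.4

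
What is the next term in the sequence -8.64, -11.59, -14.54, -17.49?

Differences: -11.59 - -8.64 = -2.95
This is an arithmetic sequence with common difference d = -2.95.
Next term = -17.49 + -2.95 = -20.44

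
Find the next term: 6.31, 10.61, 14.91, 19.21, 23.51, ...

Differences: 10.61 - 6.31 = 4.3
This is an arithmetic sequence with common difference d = 4.3.
Next term = 23.51 + 4.3 = 27.81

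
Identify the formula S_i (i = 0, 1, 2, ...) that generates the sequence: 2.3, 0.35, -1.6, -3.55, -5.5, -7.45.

Check differences: 0.35 - 2.3 = -1.95
-1.6 - 0.35 = -1.95
Common difference d = -1.95.
First term a = 2.3.
Formula: S_i = 2.30 - 1.95*i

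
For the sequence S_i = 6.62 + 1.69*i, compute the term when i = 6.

S_6 = 6.62 + 1.69*6 = 6.62 + 10.14 = 16.76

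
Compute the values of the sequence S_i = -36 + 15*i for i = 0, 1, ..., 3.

This is an arithmetic sequence.
i=0: S_0 = -36 + 15*0 = -36
i=1: S_1 = -36 + 15*1 = -21
i=2: S_2 = -36 + 15*2 = -6
i=3: S_3 = -36 + 15*3 = 9
The first 4 terms are: [-36, -21, -6, 9]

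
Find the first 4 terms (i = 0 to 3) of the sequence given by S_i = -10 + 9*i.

This is an arithmetic sequence.
i=0: S_0 = -10 + 9*0 = -10
i=1: S_1 = -10 + 9*1 = -1
i=2: S_2 = -10 + 9*2 = 8
i=3: S_3 = -10 + 9*3 = 17
The first 4 terms are: [-10, -1, 8, 17]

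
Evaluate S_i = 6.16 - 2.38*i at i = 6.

S_6 = 6.16 + -2.38*6 = 6.16 + -14.28 = -8.12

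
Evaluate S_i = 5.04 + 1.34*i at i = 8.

S_8 = 5.04 + 1.34*8 = 5.04 + 10.72 = 15.76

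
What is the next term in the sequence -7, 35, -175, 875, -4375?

Ratios: 35 / -7 = -5.0
This is a geometric sequence with common ratio r = -5.
Next term = -4375 * -5 = 21875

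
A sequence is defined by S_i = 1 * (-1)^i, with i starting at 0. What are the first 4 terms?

This is a geometric sequence.
i=0: S_0 = 1 * (-1)^0 = 1
i=1: S_1 = 1 * (-1)^1 = -1
i=2: S_2 = 1 * (-1)^2 = 1
i=3: S_3 = 1 * (-1)^3 = -1
The first 4 terms are: [1, -1, 1, -1]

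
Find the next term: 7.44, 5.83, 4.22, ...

Differences: 5.83 - 7.44 = -1.61
This is an arithmetic sequence with common difference d = -1.61.
Next term = 4.22 + -1.61 = 2.61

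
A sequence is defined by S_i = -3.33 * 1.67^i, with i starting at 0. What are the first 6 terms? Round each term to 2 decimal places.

This is a geometric sequence.
i=0: S_0 = -3.33 * 1.67^0 = -3.33
i=1: S_1 = -3.33 * 1.67^1 ≈ -5.56
i=2: S_2 = -3.33 * 1.67^2 ≈ -9.29
i=3: S_3 = -3.33 * 1.67^3 ≈ -15.51
i=4: S_4 = -3.33 * 1.67^4 ≈ -25.9
i=5: S_5 = -3.33 * 1.67^5 ≈ -43.25
The first 6 terms are: [-3.33, -5.56, -9.29, -15.51, -25.9, -43.25]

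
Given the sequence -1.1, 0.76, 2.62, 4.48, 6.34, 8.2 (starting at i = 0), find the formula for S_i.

Check differences: 0.76 - -1.1 = 1.86
2.62 - 0.76 = 1.86
Common difference d = 1.86.
First term a = -1.1.
Formula: S_i = -1.10 + 1.86*i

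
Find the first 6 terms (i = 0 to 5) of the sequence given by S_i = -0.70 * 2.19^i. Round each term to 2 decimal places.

This is a geometric sequence.
i=0: S_0 = -0.7 * 2.19^0 = -0.7
i=1: S_1 = -0.7 * 2.19^1 ≈ -1.53
i=2: S_2 = -0.7 * 2.19^2 ≈ -3.36
i=3: S_3 = -0.7 * 2.19^3 ≈ -7.35
i=4: S_4 = -0.7 * 2.19^4 ≈ -16.1
i=5: S_5 = -0.7 * 2.19^5 ≈ -35.26
The first 6 terms are: [-0.7, -1.53, -3.36, -7.35, -16.1, -35.26]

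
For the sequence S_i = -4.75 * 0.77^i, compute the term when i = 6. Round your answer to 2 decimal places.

S_6 = -4.75 * 0.77^6 ≈ -4.75 * 0.2084 ≈ -0.99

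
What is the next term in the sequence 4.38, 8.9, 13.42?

Differences: 8.9 - 4.38 = 4.52
This is an arithmetic sequence with common difference d = 4.52.
Next term = 13.42 + 4.52 = 17.94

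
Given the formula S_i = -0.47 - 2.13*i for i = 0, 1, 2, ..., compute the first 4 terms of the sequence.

This is an arithmetic sequence.
i=0: S_0 = -0.47 + -2.13*0 = -0.47
i=1: S_1 = -0.47 + -2.13*1 = -2.6
i=2: S_2 = -0.47 + -2.13*2 = -4.73
i=3: S_3 = -0.47 + -2.13*3 = -6.86
The first 4 terms are: [-0.47, -2.6, -4.73, -6.86]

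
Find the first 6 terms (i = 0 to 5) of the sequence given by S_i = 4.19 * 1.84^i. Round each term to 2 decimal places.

This is a geometric sequence.
i=0: S_0 = 4.19 * 1.84^0 = 4.19
i=1: S_1 = 4.19 * 1.84^1 ≈ 7.71
i=2: S_2 = 4.19 * 1.84^2 ≈ 14.19
i=3: S_3 = 4.19 * 1.84^3 ≈ 26.1
i=4: S_4 = 4.19 * 1.84^4 ≈ 48.03
i=5: S_5 = 4.19 * 1.84^5 ≈ 88.37
The first 6 terms are: [4.19, 7.71, 14.19, 26.1, 48.03, 88.37]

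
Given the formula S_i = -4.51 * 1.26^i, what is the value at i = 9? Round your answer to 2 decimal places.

S_9 = -4.51 * 1.26^9 ≈ -4.51 * 8.0045 ≈ -36.1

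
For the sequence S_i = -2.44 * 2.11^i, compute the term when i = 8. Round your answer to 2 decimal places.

S_8 = -2.44 * 2.11^8 ≈ -2.44 * 392.8797 ≈ -958.63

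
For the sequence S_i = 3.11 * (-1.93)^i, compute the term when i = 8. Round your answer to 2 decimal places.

S_8 = 3.11 * (-1.93)^8 ≈ 3.11 * 192.5123 ≈ 598.71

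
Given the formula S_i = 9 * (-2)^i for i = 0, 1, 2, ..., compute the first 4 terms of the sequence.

This is a geometric sequence.
i=0: S_0 = 9 * (-2)^0 = 9
i=1: S_1 = 9 * (-2)^1 = -18
i=2: S_2 = 9 * (-2)^2 = 36
i=3: S_3 = 9 * (-2)^3 = -72
The first 4 terms are: [9, -18, 36, -72]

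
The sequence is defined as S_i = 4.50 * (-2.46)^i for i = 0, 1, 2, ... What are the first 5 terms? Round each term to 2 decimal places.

This is a geometric sequence.
i=0: S_0 = 4.5 * (-2.46)^0 = 4.5
i=1: S_1 = 4.5 * (-2.46)^1 = -11.07
i=2: S_2 = 4.5 * (-2.46)^2 ≈ 27.23
i=3: S_3 = 4.5 * (-2.46)^3 ≈ -66.99
i=4: S_4 = 4.5 * (-2.46)^4 ≈ 164.8
The first 5 terms are: [4.5, -11.07, 27.23, -66.99, 164.8]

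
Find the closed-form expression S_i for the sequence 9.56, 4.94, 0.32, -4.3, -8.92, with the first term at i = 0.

Check differences: 4.94 - 9.56 = -4.62
0.32 - 4.94 = -4.62
Common difference d = -4.62.
First term a = 9.56.
Formula: S_i = 9.56 - 4.62*i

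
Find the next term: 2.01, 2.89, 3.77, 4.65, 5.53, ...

Differences: 2.89 - 2.01 = 0.88
This is an arithmetic sequence with common difference d = 0.88.
Next term = 5.53 + 0.88 = 6.41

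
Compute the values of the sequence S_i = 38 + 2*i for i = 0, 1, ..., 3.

This is an arithmetic sequence.
i=0: S_0 = 38 + 2*0 = 38
i=1: S_1 = 38 + 2*1 = 40
i=2: S_2 = 38 + 2*2 = 42
i=3: S_3 = 38 + 2*3 = 44
The first 4 terms are: [38, 40, 42, 44]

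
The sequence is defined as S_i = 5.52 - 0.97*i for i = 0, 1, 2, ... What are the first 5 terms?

This is an arithmetic sequence.
i=0: S_0 = 5.52 + -0.97*0 = 5.52
i=1: S_1 = 5.52 + -0.97*1 = 4.55
i=2: S_2 = 5.52 + -0.97*2 = 3.58
i=3: S_3 = 5.52 + -0.97*3 = 2.61
i=4: S_4 = 5.52 + -0.97*4 = 1.64
The first 5 terms are: [5.52, 4.55, 3.58, 2.61, 1.64]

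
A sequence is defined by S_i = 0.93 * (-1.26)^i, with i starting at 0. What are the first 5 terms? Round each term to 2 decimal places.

This is a geometric sequence.
i=0: S_0 = 0.93 * (-1.26)^0 = 0.93
i=1: S_1 = 0.93 * (-1.26)^1 ≈ -1.17
i=2: S_2 = 0.93 * (-1.26)^2 ≈ 1.48
i=3: S_3 = 0.93 * (-1.26)^3 ≈ -1.86
i=4: S_4 = 0.93 * (-1.26)^4 ≈ 2.34
The first 5 terms are: [0.93, -1.17, 1.48, -1.86, 2.34]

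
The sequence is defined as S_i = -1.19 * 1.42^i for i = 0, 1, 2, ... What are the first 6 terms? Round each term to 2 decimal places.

This is a geometric sequence.
i=0: S_0 = -1.19 * 1.42^0 = -1.19
i=1: S_1 = -1.19 * 1.42^1 ≈ -1.69
i=2: S_2 = -1.19 * 1.42^2 ≈ -2.4
i=3: S_3 = -1.19 * 1.42^3 ≈ -3.41
i=4: S_4 = -1.19 * 1.42^4 ≈ -4.84
i=5: S_5 = -1.19 * 1.42^5 ≈ -6.87
The first 6 terms are: [-1.19, -1.69, -2.4, -3.41, -4.84, -6.87]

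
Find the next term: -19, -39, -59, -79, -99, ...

Differences: -39 - -19 = -20
This is an arithmetic sequence with common difference d = -20.
Next term = -99 + -20 = -119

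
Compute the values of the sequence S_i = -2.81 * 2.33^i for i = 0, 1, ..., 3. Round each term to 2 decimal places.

This is a geometric sequence.
i=0: S_0 = -2.81 * 2.33^0 = -2.81
i=1: S_1 = -2.81 * 2.33^1 ≈ -6.55
i=2: S_2 = -2.81 * 2.33^2 ≈ -15.26
i=3: S_3 = -2.81 * 2.33^3 ≈ -35.54
The first 4 terms are: [-2.81, -6.55, -15.26, -35.54]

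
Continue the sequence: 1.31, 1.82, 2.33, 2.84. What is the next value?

Differences: 1.82 - 1.31 = 0.51
This is an arithmetic sequence with common difference d = 0.51.
Next term = 2.84 + 0.51 = 3.35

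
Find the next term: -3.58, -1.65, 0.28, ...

Differences: -1.65 - -3.58 = 1.93
This is an arithmetic sequence with common difference d = 1.93.
Next term = 0.28 + 1.93 = 2.21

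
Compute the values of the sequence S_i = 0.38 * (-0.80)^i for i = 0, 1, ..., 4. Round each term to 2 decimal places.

This is a geometric sequence.
i=0: S_0 = 0.38 * (-0.8)^0 = 0.38
i=1: S_1 = 0.38 * (-0.8)^1 ≈ -0.3
i=2: S_2 = 0.38 * (-0.8)^2 ≈ 0.24
i=3: S_3 = 0.38 * (-0.8)^3 ≈ -0.19
i=4: S_4 = 0.38 * (-0.8)^4 ≈ 0.16
The first 5 terms are: [0.38, -0.3, 0.24, -0.19, 0.16]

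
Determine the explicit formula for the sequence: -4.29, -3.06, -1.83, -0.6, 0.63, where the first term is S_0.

Check differences: -3.06 - -4.29 = 1.23
-1.83 - -3.06 = 1.23
Common difference d = 1.23.
First term a = -4.29.
Formula: S_i = -4.29 + 1.23*i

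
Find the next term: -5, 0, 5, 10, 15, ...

Differences: 0 - -5 = 5
This is an arithmetic sequence with common difference d = 5.
Next term = 15 + 5 = 20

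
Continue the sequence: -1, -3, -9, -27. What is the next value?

Ratios: -3 / -1 = 3.0
This is a geometric sequence with common ratio r = 3.
Next term = -27 * 3 = -81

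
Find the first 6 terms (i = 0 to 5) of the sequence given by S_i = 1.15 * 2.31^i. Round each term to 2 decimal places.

This is a geometric sequence.
i=0: S_0 = 1.15 * 2.31^0 = 1.15
i=1: S_1 = 1.15 * 2.31^1 ≈ 2.66
i=2: S_2 = 1.15 * 2.31^2 ≈ 6.14
i=3: S_3 = 1.15 * 2.31^3 ≈ 14.18
i=4: S_4 = 1.15 * 2.31^4 ≈ 32.75
i=5: S_5 = 1.15 * 2.31^5 ≈ 75.64
The first 6 terms are: [1.15, 2.66, 6.14, 14.18, 32.75, 75.64]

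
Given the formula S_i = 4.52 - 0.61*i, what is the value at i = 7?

S_7 = 4.52 + -0.61*7 = 4.52 + -4.27 = 0.25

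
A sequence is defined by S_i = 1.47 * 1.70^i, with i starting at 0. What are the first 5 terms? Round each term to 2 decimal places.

This is a geometric sequence.
i=0: S_0 = 1.47 * 1.7^0 = 1.47
i=1: S_1 = 1.47 * 1.7^1 ≈ 2.5
i=2: S_2 = 1.47 * 1.7^2 ≈ 4.25
i=3: S_3 = 1.47 * 1.7^3 ≈ 7.22
i=4: S_4 = 1.47 * 1.7^4 ≈ 12.28
The first 5 terms are: [1.47, 2.5, 4.25, 7.22, 12.28]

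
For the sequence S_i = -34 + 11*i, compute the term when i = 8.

S_8 = -34 + 11*8 = -34 + 88 = 54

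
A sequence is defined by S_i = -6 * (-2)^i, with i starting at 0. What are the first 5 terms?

This is a geometric sequence.
i=0: S_0 = -6 * (-2)^0 = -6
i=1: S_1 = -6 * (-2)^1 = 12
i=2: S_2 = -6 * (-2)^2 = -24
i=3: S_3 = -6 * (-2)^3 = 48
i=4: S_4 = -6 * (-2)^4 = -96
The first 5 terms are: [-6, 12, -24, 48, -96]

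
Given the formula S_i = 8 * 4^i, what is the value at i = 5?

S_5 = 8 * 4^5 = 8 * 1024 = 8192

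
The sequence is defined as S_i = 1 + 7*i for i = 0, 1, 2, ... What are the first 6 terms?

This is an arithmetic sequence.
i=0: S_0 = 1 + 7*0 = 1
i=1: S_1 = 1 + 7*1 = 8
i=2: S_2 = 1 + 7*2 = 15
i=3: S_3 = 1 + 7*3 = 22
i=4: S_4 = 1 + 7*4 = 29
i=5: S_5 = 1 + 7*5 = 36
The first 6 terms are: [1, 8, 15, 22, 29, 36]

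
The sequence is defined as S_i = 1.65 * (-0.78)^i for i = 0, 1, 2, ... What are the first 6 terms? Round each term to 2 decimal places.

This is a geometric sequence.
i=0: S_0 = 1.65 * (-0.78)^0 = 1.65
i=1: S_1 = 1.65 * (-0.78)^1 ≈ -1.29
i=2: S_2 = 1.65 * (-0.78)^2 ≈ 1.0
i=3: S_3 = 1.65 * (-0.78)^3 ≈ -0.78
i=4: S_4 = 1.65 * (-0.78)^4 ≈ 0.61
i=5: S_5 = 1.65 * (-0.78)^5 ≈ -0.48
The first 6 terms are: [1.65, -1.29, 1.0, -0.78, 0.61, -0.48]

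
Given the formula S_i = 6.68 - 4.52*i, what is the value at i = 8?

S_8 = 6.68 + -4.52*8 = 6.68 + -36.16 = -29.48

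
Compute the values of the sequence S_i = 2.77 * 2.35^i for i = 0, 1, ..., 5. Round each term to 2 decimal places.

This is a geometric sequence.
i=0: S_0 = 2.77 * 2.35^0 = 2.77
i=1: S_1 = 2.77 * 2.35^1 ≈ 6.51
i=2: S_2 = 2.77 * 2.35^2 ≈ 15.3
i=3: S_3 = 2.77 * 2.35^3 ≈ 35.95
i=4: S_4 = 2.77 * 2.35^4 ≈ 84.48
i=5: S_5 = 2.77 * 2.35^5 ≈ 198.53
The first 6 terms are: [2.77, 6.51, 15.3, 35.95, 84.48, 198.53]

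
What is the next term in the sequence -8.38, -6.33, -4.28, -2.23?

Differences: -6.33 - -8.38 = 2.05
This is an arithmetic sequence with common difference d = 2.05.
Next term = -2.23 + 2.05 = -0.18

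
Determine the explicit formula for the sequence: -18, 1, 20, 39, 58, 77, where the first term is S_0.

Check differences: 1 - -18 = 19
20 - 1 = 19
Common difference d = 19.
First term a = -18.
Formula: S_i = -18 + 19*i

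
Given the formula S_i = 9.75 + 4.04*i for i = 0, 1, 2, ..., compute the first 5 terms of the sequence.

This is an arithmetic sequence.
i=0: S_0 = 9.75 + 4.04*0 = 9.75
i=1: S_1 = 9.75 + 4.04*1 = 13.79
i=2: S_2 = 9.75 + 4.04*2 = 17.83
i=3: S_3 = 9.75 + 4.04*3 = 21.87
i=4: S_4 = 9.75 + 4.04*4 = 25.91
The first 5 terms are: [9.75, 13.79, 17.83, 21.87, 25.91]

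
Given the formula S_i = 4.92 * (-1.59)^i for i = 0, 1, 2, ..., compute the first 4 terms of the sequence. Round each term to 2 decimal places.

This is a geometric sequence.
i=0: S_0 = 4.92 * (-1.59)^0 = 4.92
i=1: S_1 = 4.92 * (-1.59)^1 ≈ -7.82
i=2: S_2 = 4.92 * (-1.59)^2 ≈ 12.44
i=3: S_3 = 4.92 * (-1.59)^3 ≈ -19.78
The first 4 terms are: [4.92, -7.82, 12.44, -19.78]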